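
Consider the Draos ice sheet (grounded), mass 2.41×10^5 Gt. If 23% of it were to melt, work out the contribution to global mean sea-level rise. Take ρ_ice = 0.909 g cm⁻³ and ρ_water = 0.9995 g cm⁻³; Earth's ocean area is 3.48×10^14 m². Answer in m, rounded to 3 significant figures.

≈ 0.159 m

Draos: 0.23 × 2.41×10^5 Gt = 5.543×10^16 kg; dividing by ρ_w = 0.9995 g cm⁻³ = 999.5 kg m⁻³ gives 5.546×10^13 m³ of water.
Spread over 3.48×10^14 m² of ocean, Δh = 5.546×10^13 / 3.48×10^14 = 0.159 m.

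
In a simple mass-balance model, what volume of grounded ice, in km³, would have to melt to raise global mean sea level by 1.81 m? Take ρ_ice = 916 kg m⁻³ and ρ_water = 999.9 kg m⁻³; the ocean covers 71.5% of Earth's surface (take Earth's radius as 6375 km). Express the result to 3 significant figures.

Required water volume = Δh × A = 1.81 m × 3.65×10^14 m² = 6.609×10^14 m³ = 6.609×10^5 km³.
Ice volume = water volume × ρ_w/ρ_ice = 6.609×10^5 × 999.9/916 = 7.21×10^5 km³.

≈ 7.21×10^5 km³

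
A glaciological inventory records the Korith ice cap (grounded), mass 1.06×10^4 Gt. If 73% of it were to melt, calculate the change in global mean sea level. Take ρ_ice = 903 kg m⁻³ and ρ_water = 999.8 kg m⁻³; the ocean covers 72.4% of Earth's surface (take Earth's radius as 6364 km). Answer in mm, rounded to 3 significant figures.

Korith: 0.73 × 1.06×10^4 Gt = 7.738×10^15 kg; dividing by ρ_w = 999.8 kg m⁻³ gives 7.740×10^12 m³ of water.
Spread over 3.68×10^14 m² of ocean, Δh = 7.740×10^12 / 3.68×10^14 = 0.0210 m = 21.0 mm.

≈ 21.0 mm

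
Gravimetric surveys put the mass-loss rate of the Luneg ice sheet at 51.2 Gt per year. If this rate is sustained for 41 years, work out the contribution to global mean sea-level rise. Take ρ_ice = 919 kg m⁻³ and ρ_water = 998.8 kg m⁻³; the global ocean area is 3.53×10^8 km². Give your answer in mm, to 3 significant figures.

Total mass lost = 51.2 Gt/yr × 41 yr = 2099 Gt = 2.099×10^15 kg.
ρ_w = 998.8 kg m⁻³, so water volume = 2.099×10^15 / 998.8 = 2.102×10^12 m³.
Δh = 2.102×10^12 / 3.53×10^14 = 5.95×10^-3 m = 5.95 mm.

≈ 5.95 mm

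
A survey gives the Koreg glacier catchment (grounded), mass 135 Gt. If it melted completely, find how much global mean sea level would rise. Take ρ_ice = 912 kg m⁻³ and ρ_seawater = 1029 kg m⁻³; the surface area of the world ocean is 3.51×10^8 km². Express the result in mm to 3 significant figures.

≈ 0.374 mm

Koreg: 135 Gt = 1.350×10^14 kg; dividing by ρ_w = 1029 kg m⁻³ gives 1.312×10^11 m³ of water.
Spread over 3.51×10^14 m² of ocean, Δh = 1.312×10^11 / 3.51×10^14 = 3.74×10^-4 m = 0.374 mm.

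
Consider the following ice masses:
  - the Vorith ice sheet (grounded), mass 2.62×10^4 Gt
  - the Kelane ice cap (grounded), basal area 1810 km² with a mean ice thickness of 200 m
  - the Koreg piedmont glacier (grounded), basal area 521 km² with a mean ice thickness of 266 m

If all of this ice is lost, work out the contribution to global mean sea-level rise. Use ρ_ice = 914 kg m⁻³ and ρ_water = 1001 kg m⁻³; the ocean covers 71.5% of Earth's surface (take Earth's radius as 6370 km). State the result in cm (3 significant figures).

≈ 7.30 cm

Vorith: 2.62×10^4 Gt = 2.620×10^16 kg; dividing by ρ_w = 1001 kg m⁻³ gives 2.617×10^13 m³ of water.
Kelane: ice volume = 1810 km² × 200 m = 362.0 km³; 362.0 × (914/1001) = 330.5 km³ of water.
Koreg: ice volume = 521 km² × 266 m = 138.6 km³; 138.6 × (914/1001) = 126.5 km³ of water.
Total added water ≈ 2.663×10^13 m³ over 3.65×10^14 m² → Δh = 0.0730 m = 7.30 cm.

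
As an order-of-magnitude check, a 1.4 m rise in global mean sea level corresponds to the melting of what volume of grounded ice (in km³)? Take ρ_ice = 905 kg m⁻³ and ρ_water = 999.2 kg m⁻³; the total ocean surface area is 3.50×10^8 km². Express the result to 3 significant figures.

Required water volume = Δh × A = 1.4 m × 3.50×10^14 m² = 4.900×10^14 m³ = 4.900×10^5 km³.
Ice volume = water volume × ρ_w/ρ_ice = 4.900×10^5 × 999.2/905 = 5.41×10^5 km³.

≈ 5.41×10^5 km³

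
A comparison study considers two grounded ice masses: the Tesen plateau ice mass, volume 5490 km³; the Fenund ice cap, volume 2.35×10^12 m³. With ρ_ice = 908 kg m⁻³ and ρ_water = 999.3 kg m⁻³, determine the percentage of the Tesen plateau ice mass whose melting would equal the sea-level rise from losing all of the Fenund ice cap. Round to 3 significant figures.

Equal sea-level rise means equal mass of meltwater, i.e. equal mass of ice lost.
Ice mass of Fenund: 2.134×10^15 kg; ice mass of Tesen: 4.985×10^15 kg.
Fraction required = 2.134×10^15 / 4.985×10^15 = 0.428 → 42.8 %.

≈ 42.8 %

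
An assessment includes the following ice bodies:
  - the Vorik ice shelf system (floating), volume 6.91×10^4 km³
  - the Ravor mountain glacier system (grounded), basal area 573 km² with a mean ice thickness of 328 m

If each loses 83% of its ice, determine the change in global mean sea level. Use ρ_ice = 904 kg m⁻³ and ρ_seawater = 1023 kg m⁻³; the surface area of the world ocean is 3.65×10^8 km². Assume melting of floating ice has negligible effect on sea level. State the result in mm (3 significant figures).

The Vorik ice shelf system is floating and already displaces its own weight of water, so its melt adds essentially nothing to sea level.
Ravor: ice volume = 573 km² × 328 m = 187.9 km³; 0.83 × 187.9 × (904/1023) = 137.8 km³ of water.
Total added water ≈ 1.378×10^11 m³ over 3.65×10^14 m² → Δh = 3.78×10^-4 m = 0.378 mm.

≈ 0.378 mm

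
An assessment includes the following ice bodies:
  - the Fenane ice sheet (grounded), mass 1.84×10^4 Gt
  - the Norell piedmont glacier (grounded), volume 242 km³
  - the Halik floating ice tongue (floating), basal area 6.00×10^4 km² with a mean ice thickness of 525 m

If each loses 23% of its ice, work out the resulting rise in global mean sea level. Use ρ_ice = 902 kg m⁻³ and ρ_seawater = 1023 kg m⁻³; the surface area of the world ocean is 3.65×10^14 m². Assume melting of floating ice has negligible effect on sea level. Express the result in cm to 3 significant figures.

Fenane: 0.23 × 1.84×10^4 Gt = 4.232×10^15 kg; dividing by ρ_w = 1023 kg m⁻³ gives 4.137×10^12 m³ of water.
Norell: 0.23 × 242 km³ × (902/1023) = 49.08 km³ of water.
The Halik floating ice tongue is floating and already displaces its own weight of water, so its melt adds essentially nothing to sea level.
Total added water ≈ 4.186×10^12 m³ over 3.65×10^14 m² → Δh = 0.0115 m = 1.15 cm.

≈ 1.15 cm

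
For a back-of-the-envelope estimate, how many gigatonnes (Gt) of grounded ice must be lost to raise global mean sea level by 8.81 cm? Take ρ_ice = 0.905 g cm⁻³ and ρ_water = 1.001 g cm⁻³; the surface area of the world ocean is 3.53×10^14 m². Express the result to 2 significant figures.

Required water volume = Δh × A = 0.0881 m × 3.53×10^14 m² = 3.110×10^13 m³.
ρ_w = 1.001 g cm⁻³ = 1001 kg m⁻³, so the mass of water = 3.110×10^13 m³ × 1001 kg m⁻³ = 3.113×10^16 kg = 3.1×10^4 Gt (and the same mass of ice, by conservation).

≈ 3.1×10^4 Gt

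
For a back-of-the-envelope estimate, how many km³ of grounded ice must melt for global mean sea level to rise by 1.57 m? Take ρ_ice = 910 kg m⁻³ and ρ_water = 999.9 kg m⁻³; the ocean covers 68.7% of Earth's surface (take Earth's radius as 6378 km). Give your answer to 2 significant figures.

Required water volume = Δh × A = 1.57 m × 3.51×10^14 m² = 5.514×10^14 m³ = 5.514×10^5 km³.
Ice volume = water volume × ρ_w/ρ_ice = 5.514×10^5 × 999.9/910 = 6.1×10^5 km³.

≈ 6.1×10^5 km³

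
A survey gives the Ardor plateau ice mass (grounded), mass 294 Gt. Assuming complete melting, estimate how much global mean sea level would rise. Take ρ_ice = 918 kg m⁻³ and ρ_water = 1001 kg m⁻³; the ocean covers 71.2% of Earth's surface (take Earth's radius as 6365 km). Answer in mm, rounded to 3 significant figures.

≈ 0.810 mm

Ardor: 294 Gt = 2.940×10^14 kg; dividing by ρ_w = 1001 kg m⁻³ gives 2.937×10^11 m³ of water.
Spread over 3.62×10^14 m² of ocean, Δh = 2.937×10^11 / 3.62×10^14 = 8.10×10^-4 m = 0.810 mm.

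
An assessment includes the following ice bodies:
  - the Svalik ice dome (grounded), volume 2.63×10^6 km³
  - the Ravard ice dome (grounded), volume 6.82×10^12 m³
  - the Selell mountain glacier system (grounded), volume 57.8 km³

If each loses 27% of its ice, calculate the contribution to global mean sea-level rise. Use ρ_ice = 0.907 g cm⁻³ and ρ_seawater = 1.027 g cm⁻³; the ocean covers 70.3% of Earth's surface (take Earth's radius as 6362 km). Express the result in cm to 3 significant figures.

≈ 176 cm

Svalik: 0.27 × 2.63×10^6 km³ × (907/1027) = 6.271×10^5 km³ of water.
Ravard: 0.27 × 6.82×10^12 m³ × (907/1027) = 1.626×10^12 m³ of water.
Selell: 0.27 × 57.8 km³ × (907/1027) = 13.78 km³ of water.
Total added water ≈ 6.288×10^14 m³ over 3.58×10^14 m² → Δh = 1.76 m = 176 cm.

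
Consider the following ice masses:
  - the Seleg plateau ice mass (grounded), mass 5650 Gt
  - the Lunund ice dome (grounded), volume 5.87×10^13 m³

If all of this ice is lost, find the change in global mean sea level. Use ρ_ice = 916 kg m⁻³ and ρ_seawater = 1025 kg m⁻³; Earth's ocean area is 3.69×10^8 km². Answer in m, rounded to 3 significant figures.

≈ 0.157 m

Seleg: 5650 Gt = 5.650×10^15 kg; dividing by ρ_w = 1025 kg m⁻³ gives 5.512×10^12 m³ of water.
Lunund: 5.87×10^13 m³ × (916/1025) = 5.246×10^13 m³ of water.
Total added water ≈ 5.797×10^13 m³ over 3.69×10^14 m² → Δh = 0.157 m.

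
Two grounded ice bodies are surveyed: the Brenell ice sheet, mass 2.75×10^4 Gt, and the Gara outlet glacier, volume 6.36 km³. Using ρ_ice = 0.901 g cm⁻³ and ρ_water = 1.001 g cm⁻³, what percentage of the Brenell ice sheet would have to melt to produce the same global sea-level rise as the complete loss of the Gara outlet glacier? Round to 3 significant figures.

≈ 0.0208 %

Equal sea-level rise means equal mass of meltwater, i.e. equal mass of ice lost.
Ice mass of Gara: 5.730×10^12 kg; ice mass of Brenell: 2.750×10^16 kg.
Fraction required = 5.730×10^12 / 2.750×10^16 = 2.08×10^-4 → 0.0208 %.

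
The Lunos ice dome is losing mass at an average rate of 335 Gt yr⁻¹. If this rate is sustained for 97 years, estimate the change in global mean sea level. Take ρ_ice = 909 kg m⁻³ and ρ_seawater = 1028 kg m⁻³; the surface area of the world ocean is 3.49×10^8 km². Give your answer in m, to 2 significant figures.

≈ 0.091 m

Total mass lost = 335 Gt/yr × 97 yr = 3.250×10^4 Gt = 3.250×10^16 kg.
ρ_w = 1028 kg m⁻³, so water volume = 3.250×10^16 / 1028 = 3.161×10^13 m³.
Δh = 3.161×10^13 / 3.49×10^14 = 0.0906 m.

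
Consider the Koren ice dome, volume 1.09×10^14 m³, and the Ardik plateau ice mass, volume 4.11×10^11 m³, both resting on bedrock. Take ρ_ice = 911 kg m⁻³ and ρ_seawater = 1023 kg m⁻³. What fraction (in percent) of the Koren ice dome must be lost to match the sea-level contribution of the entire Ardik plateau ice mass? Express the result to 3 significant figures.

≈ 0.377 %

Equal sea-level rise means equal mass of meltwater, i.e. equal mass of ice lost.
Ice mass of Ardik: 3.744×10^14 kg; ice mass of Koren: 9.930×10^16 kg.
Fraction required = 3.744×10^14 / 9.930×10^16 = 3.77×10^-3 → 0.377 %.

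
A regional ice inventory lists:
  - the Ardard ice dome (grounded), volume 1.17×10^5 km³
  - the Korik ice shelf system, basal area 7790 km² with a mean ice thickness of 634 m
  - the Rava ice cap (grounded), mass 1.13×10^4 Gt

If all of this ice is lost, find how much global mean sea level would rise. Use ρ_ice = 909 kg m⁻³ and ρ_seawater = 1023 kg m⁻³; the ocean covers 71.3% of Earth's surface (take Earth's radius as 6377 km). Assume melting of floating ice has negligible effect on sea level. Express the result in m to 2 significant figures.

≈ 0.32 m

Ardard: 1.17×10^5 km³ × (909/1023) = 1.040×10^5 km³ of water.
The Korik ice shelf system is floating and already displaces its own weight of water, so its melt adds essentially nothing to sea level.
Rava: 1.13×10^4 Gt = 1.130×10^16 kg; dividing by ρ_w = 1023 kg m⁻³ gives 1.105×10^13 m³ of water.
Total added water ≈ 1.150×10^14 m³ over 3.64×10^14 m² → Δh = 0.316 m.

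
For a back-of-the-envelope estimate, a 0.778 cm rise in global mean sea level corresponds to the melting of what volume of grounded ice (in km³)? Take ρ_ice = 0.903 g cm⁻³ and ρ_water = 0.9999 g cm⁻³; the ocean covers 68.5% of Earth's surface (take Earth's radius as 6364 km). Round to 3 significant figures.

Required water volume = Δh × A = 0.00778 m × 3.49×10^14 m² = 2.712×10^12 m³ = 2712 km³.
Ice volume = water volume × ρ_w/ρ_ice = 2712 × 999.9/903 = 3000 km³.

≈ 3000 km³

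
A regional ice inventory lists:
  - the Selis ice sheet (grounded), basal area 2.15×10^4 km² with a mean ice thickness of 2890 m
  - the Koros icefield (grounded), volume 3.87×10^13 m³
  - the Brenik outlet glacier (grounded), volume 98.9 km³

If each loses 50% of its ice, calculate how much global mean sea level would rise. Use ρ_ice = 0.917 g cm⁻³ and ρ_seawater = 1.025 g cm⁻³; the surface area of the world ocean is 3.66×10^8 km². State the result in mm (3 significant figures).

Selis: ice volume = 2.15×10^4 km² × 2890 m = 6.214×10^4 km³; 0.5 × 6.214×10^4 × (917/1025) = 2.779×10^4 km³ of water.
Koros: 0.5 × 3.87×10^13 m³ × (917/1025) = 1.731×10^13 m³ of water.
Brenik: 0.5 × 98.9 km³ × (917/1025) = 44.24 km³ of water.
Total added water ≈ 4.515×10^13 m³ over 3.66×10^14 m² → Δh = 0.123 m = 123 mm.

≈ 123 mm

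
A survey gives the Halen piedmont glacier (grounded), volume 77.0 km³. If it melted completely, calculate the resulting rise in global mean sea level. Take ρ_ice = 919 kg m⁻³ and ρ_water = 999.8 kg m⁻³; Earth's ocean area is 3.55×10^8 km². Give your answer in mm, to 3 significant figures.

Halen: 77.0 km³ × (919/999.8) = 70.78 km³ of water.
Spread over 3.55×10^14 m² of ocean, Δh = 7.078×10^10 / 3.55×10^14 = 1.99×10^-4 m = 0.199 mm.

≈ 0.199 mm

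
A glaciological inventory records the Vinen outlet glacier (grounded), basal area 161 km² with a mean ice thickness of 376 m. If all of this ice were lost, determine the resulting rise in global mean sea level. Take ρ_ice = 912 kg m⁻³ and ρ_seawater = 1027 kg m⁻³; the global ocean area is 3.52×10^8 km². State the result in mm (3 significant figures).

≈ 0.153 mm

Vinen: ice volume = 161 km² × 376 m = 60.54 km³; 60.54 × (912/1027) = 53.76 km³ of water.
Spread over 3.52×10^14 m² of ocean, Δh = 5.376×10^10 / 3.52×10^14 = 1.53×10^-4 m = 0.153 mm.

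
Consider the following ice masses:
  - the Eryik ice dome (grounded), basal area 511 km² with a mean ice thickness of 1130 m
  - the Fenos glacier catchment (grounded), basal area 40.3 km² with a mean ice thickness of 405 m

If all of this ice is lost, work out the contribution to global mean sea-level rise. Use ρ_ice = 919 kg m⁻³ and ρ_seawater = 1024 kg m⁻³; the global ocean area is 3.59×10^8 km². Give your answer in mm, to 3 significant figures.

Eryik: ice volume = 511 km² × 1130 m = 577.4 km³; 577.4 × (919/1024) = 518.2 km³ of water.
Fenos: ice volume = 40.3 km² × 405 m = 16.32 km³; 16.32 × (919/1024) = 14.65 km³ of water.
Total added water ≈ 5.329×10^11 m³ over 3.59×10^14 m² → Δh = 1.48×10^-3 m = 1.48 mm.

≈ 1.48 mm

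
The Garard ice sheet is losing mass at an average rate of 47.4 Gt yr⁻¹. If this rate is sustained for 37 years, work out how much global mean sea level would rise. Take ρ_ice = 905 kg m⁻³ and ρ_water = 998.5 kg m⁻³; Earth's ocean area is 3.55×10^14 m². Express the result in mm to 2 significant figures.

Total mass lost = 47.4 Gt/yr × 37 yr = 1754 Gt = 1.754×10^15 kg.
ρ_w = 998.5 kg m⁻³, so water volume = 1.754×10^15 / 998.5 = 1.756×10^12 m³.
Δh = 1.756×10^12 / 3.55×10^14 = 4.95×10^-3 m = 4.9 mm.

≈ 4.9 mm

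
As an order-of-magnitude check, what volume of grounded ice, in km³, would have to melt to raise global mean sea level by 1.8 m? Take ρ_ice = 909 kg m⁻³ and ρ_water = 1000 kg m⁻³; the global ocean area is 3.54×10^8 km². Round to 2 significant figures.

Required water volume = Δh × A = 1.8 m × 3.54×10^14 m² = 6.372×10^14 m³ = 6.372×10^5 km³.
Ice volume = water volume × ρ_w/ρ_ice = 6.372×10^5 × 1000/909 = 7.0×10^5 km³.

≈ 7.0×10^5 km³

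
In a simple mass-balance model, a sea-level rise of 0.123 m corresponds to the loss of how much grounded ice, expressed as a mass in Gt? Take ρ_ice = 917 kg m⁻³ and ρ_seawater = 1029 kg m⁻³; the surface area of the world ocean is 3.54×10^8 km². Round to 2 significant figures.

≈ 4.5×10^4 Gt

Required water volume = Δh × A = 0.123 m × 3.54×10^14 m² = 4.354×10^13 m³.
ρ_w = 1029 kg m⁻³, so the mass of water = 4.354×10^13 m³ × 1029 kg m⁻³ = 4.480×10^16 kg = 4.5×10^4 Gt (and the same mass of ice, by conservation).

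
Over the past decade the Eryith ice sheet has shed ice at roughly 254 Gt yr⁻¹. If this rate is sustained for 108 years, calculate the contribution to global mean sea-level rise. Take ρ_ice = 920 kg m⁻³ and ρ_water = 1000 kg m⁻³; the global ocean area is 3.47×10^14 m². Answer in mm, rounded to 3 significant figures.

≈ 79.1 mm

Total mass lost = 254 Gt/yr × 108 yr = 2.743×10^4 Gt = 2.743×10^16 kg.
ρ_w = 1000 kg m⁻³, so water volume = 2.743×10^16 / 1000 = 2.743×10^13 m³.
Δh = 2.743×10^13 / 3.47×10^14 = 0.0791 m = 79.1 mm.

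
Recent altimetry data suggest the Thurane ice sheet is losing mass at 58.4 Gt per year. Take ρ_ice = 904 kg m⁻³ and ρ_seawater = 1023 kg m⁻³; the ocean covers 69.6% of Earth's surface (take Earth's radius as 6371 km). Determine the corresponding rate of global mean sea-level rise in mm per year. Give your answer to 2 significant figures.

ρ_w = 1023 kg m⁻³. Annual water volume added = 58.4 Gt / ρ_w = 5.840×10^13 kg / 1023 kg m⁻³ = 5.709×10^10 m³.
Δh per year = 5.709×10^10 / 3.55×10^14 = 1.61×10^-4 m = 0.16 mm.

≈ 0.16 mm/yr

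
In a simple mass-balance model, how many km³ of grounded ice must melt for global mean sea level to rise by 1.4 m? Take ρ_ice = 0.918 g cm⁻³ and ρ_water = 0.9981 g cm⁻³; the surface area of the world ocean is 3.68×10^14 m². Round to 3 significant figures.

Required water volume = Δh × A = 1.4 m × 3.68×10^14 m² = 5.152×10^14 m³ = 5.152×10^5 km³.
Ice volume = water volume × ρ_w/ρ_ice = 5.152×10^5 × 998.1/918 = 5.60×10^5 km³.

≈ 5.60×10^5 km³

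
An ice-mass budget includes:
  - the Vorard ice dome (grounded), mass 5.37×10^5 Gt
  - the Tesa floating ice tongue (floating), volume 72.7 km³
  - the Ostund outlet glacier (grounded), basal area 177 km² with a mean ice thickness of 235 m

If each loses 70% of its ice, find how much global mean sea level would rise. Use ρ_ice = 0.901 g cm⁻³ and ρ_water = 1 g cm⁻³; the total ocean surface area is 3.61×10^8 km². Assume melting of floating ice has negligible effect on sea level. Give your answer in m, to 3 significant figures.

Vorard: 0.7 × 5.37×10^5 Gt = 3.759×10^17 kg; dividing by ρ_w = 1 g cm⁻³ = 1000 kg m⁻³ gives 3.759×10^14 m³ of water.
The Tesa floating ice tongue is floating and already displaces its own weight of water, so its melt adds essentially nothing to sea level.
Ostund: ice volume = 177 km² × 235 m = 41.59 km³; 0.7 × 41.59 × (901/1000) = 26.23 km³ of water.
Total added water ≈ 3.759×10^14 m³ over 3.61×10^14 m² → Δh = 1.04 m.

≈ 1.04 m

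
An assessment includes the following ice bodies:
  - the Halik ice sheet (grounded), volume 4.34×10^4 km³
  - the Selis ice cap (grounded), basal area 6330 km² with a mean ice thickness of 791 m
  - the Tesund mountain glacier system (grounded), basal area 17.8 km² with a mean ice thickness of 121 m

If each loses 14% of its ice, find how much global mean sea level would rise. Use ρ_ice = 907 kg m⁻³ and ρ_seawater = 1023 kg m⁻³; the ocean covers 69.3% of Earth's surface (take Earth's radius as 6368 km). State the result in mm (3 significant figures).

≈ 17.0 mm

Halik: 0.14 × 4.34×10^4 km³ × (907/1023) = 5387 km³ of water.
Selis: ice volume = 6330 km² × 791 m = 5007 km³; 0.14 × 5007 × (907/1023) = 621.5 km³ of water.
Tesund: ice volume = 17.8 km² × 121 m = 2.154 km³; 0.14 × 2.154 × (907/1023) = 0.2673 km³ of water.
Total added water ≈ 6.009×10^12 m³ over 3.53×10^14 m² → Δh = 0.0170 m = 17.0 mm.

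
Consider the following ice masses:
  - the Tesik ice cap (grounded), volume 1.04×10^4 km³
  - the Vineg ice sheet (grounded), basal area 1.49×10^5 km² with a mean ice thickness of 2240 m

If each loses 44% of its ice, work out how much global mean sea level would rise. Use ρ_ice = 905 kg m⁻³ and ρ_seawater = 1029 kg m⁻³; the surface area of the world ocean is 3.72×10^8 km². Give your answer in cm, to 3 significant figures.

Tesik: 0.44 × 1.04×10^4 km³ × (905/1029) = 4025 km³ of water.
Vineg: ice volume = 1.49×10^5 km² × 2240 m = 3.338×10^5 km³; 0.44 × 3.338×10^5 × (905/1029) = 1.292×10^5 km³ of water.
Total added water ≈ 1.332×10^14 m³ over 3.72×10^14 m² → Δh = 0.358 m = 35.8 cm.

≈ 35.8 cm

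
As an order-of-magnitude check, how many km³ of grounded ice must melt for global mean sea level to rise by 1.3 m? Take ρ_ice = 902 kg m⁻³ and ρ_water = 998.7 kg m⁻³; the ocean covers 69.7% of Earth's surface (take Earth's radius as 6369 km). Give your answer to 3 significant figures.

Required water volume = Δh × A = 1.3 m × 3.55×10^14 m² = 4.619×10^14 m³ = 4.619×10^5 km³.
Ice volume = water volume × ρ_w/ρ_ice = 4.619×10^5 × 998.7/902 = 5.11×10^5 km³.

≈ 5.11×10^5 km³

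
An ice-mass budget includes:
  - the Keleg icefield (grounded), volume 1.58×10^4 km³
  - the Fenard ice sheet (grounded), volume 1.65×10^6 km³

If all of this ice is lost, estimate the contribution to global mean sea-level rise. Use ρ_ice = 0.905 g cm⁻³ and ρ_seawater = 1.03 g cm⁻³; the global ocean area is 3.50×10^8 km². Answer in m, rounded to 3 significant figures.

≈ 4.18 m

Keleg: 1.58×10^4 km³ × (905/1030) = 1.388×10^4 km³ of water.
Fenard: 1.65×10^6 km³ × (905/1030) = 1.450×10^6 km³ of water.
Total added water ≈ 1.464×10^15 m³ over 3.50×10^14 m² → Δh = 4.18 m.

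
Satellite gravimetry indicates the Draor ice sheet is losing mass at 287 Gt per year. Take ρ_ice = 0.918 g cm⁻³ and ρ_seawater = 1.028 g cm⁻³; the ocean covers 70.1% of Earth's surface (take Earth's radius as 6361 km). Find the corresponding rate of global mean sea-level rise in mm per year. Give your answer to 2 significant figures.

ρ_w = 1.028 g cm⁻³ = 1028 kg m⁻³. Annual water volume added = 287 Gt / ρ_w = 2.870×10^14 kg / 1028 kg m⁻³ = 2.792×10^11 m³.
Δh per year = 2.792×10^11 / 3.56×10^14 = 7.83×10^-4 m = 0.78 mm.

≈ 0.78 mm/yr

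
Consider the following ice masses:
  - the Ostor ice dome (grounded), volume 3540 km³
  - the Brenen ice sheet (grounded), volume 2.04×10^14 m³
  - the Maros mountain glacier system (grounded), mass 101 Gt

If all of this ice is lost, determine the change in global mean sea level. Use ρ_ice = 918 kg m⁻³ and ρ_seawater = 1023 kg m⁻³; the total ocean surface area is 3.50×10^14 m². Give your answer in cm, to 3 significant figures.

Ostor: 3540 km³ × (918/1023) = 3177 km³ of water.
Brenen: 2.04×10^14 m³ × (918/1023) = 1.831×10^14 m³ of water.
Maros: 101 Gt = 1.010×10^14 kg; dividing by ρ_w = 1023 kg m⁻³ gives 9.873×10^10 m³ of water.
Total added water ≈ 1.863×10^14 m³ over 3.50×10^14 m² → Δh = 0.532 m = 53.2 cm.

≈ 53.2 cm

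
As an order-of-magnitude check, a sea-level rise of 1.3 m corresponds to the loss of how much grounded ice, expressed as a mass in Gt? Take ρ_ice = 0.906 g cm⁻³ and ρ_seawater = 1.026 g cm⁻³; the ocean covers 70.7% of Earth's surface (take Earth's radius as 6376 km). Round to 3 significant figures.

≈ 4.82×10^5 Gt

Required water volume = Δh × A = 1.3 m × 3.61×10^14 m² = 4.695×10^14 m³.
ρ_w = 1.026 g cm⁻³ = 1026 kg m⁻³, so the mass of water = 4.695×10^14 m³ × 1026 kg m⁻³ = 4.817×10^17 kg = 4.82×10^5 Gt (and the same mass of ice, by conservation).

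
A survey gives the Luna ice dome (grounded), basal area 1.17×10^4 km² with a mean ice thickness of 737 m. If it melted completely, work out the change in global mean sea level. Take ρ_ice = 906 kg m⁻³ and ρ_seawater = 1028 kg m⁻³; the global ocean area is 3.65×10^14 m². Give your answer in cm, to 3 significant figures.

Luna: ice volume = 1.17×10^4 km² × 737 m = 8623 km³; 8623 × (906/1028) = 7600 km³ of water.
Spread over 3.65×10^14 m² of ocean, Δh = 7.600×10^12 / 3.65×10^14 = 0.0208 m = 2.08 cm.

≈ 2.08 cm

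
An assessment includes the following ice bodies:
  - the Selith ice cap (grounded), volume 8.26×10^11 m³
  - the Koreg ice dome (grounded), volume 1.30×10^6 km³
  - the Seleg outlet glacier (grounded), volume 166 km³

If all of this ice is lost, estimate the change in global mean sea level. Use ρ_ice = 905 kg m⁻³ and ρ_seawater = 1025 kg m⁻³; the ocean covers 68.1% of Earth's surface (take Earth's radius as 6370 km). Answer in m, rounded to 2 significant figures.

≈ 3.3 m

Selith: 8.26×10^11 m³ × (905/1025) = 7.293×10^11 m³ of water.
Koreg: 1.30×10^6 km³ × (905/1025) = 1.148×10^6 km³ of water.
Seleg: 166 km³ × (905/1025) = 146.6 km³ of water.
Total added water ≈ 1.149×10^15 m³ over 3.47×10^14 m² → Δh = 3.31 m.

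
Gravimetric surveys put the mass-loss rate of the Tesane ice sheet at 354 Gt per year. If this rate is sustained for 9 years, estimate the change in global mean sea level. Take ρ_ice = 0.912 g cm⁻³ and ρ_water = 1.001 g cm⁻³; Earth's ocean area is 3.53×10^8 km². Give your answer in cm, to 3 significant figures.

≈ 0.902 cm

Total mass lost = 354 Gt/yr × 9 yr = 3186 Gt = 3.186×10^15 kg.
ρ_w = 1.001 g cm⁻³ = 1001 kg m⁻³, so water volume = 3.186×10^15 / 1001 = 3.183×10^12 m³.
Δh = 3.183×10^12 / 3.53×10^14 = 9.02×10^-3 m = 0.902 cm.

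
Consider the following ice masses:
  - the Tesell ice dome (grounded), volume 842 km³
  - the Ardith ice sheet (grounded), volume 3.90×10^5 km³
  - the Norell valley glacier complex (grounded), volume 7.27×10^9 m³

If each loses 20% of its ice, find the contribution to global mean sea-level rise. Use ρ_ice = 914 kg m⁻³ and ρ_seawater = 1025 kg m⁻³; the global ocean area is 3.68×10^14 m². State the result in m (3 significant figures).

Tesell: 0.2 × 842 km³ × (914/1025) = 150.2 km³ of water.
Ardith: 0.2 × 3.90×10^5 km³ × (914/1025) = 6.955×10^4 km³ of water.
Norell: 0.2 × 7.27×10^9 m³ × (914/1025) = 1.297×10^9 m³ of water.
Total added water ≈ 6.970×10^13 m³ over 3.68×10^14 m² → Δh = 0.189 m.

≈ 0.189 m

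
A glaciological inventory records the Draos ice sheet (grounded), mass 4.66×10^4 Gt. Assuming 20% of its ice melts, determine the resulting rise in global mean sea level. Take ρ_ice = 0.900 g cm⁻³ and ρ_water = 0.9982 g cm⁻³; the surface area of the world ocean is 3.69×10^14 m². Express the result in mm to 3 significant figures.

≈ 25.3 mm

Draos: 0.2 × 4.66×10^4 Gt = 9.320×10^15 kg; dividing by ρ_w = 0.9982 g cm⁻³ = 998.2 kg m⁻³ gives 9.337×10^12 m³ of water.
Spread over 3.69×10^14 m² of ocean, Δh = 9.337×10^12 / 3.69×10^14 = 0.0253 m = 25.3 mm.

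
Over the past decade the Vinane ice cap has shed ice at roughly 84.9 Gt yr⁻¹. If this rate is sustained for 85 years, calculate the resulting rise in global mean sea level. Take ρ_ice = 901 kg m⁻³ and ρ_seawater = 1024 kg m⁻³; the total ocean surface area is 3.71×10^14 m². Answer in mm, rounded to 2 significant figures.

≈ 19 mm

Total mass lost = 84.9 Gt/yr × 85 yr = 7217 Gt = 7.216×10^15 kg.
ρ_w = 1024 kg m⁻³, so water volume = 7.216×10^15 / 1024 = 7.047×10^12 m³.
Δh = 7.047×10^12 / 3.71×10^14 = 0.0190 m = 19 mm.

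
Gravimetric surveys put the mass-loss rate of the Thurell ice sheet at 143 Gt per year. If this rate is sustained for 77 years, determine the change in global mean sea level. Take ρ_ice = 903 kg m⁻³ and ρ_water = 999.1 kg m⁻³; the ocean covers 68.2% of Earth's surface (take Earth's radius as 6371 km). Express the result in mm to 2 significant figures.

Total mass lost = 143 Gt/yr × 77 yr = 1.101×10^4 Gt = 1.101×10^16 kg.
ρ_w = 999.1 kg m⁻³, so water volume = 1.101×10^16 / 999.1 = 1.102×10^13 m³.
Δh = 1.102×10^13 / 3.48×10^14 = 0.0317 m = 32 mm.

≈ 32 mm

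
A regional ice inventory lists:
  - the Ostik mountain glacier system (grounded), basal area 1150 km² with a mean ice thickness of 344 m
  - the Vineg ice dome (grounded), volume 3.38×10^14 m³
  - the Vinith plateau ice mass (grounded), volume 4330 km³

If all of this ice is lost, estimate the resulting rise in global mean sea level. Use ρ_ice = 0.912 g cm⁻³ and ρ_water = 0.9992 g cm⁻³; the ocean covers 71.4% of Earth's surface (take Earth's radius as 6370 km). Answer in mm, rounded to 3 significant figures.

≈ 859 mm

Ostik: ice volume = 1150 km² × 344 m = 395.6 km³; 395.6 × (912/999.2) = 361.1 km³ of water.
Vineg: 3.38×10^14 m³ × (912/999.2) = 3.085×10^14 m³ of water.
Vinith: 4330 km³ × (912/999.2) = 3952 km³ of water.
Total added water ≈ 3.128×10^14 m³ over 3.64×10^14 m² → Δh = 0.859 m = 859 mm.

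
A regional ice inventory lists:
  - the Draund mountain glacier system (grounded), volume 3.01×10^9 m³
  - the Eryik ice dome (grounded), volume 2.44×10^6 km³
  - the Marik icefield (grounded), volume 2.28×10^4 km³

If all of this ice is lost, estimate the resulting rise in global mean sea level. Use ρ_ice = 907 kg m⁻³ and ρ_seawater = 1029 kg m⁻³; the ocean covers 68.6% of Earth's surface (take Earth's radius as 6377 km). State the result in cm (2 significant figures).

Draund: 3.01×10^9 m³ × (907/1029) = 2.653×10^9 m³ of water.
Eryik: 2.44×10^6 km³ × (907/1029) = 2.151×10^6 km³ of water.
Marik: 2.28×10^4 km³ × (907/1029) = 2.010×10^4 km³ of water.
Total added water ≈ 2.171×10^15 m³ over 3.51×10^14 m² → Δh = 6.19 m = 620 cm.

≈ 620 cm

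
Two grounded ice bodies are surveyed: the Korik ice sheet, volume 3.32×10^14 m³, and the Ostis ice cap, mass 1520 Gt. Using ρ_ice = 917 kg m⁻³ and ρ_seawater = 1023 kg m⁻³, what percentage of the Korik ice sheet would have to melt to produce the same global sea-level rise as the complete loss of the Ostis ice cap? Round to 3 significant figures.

Equal sea-level rise means equal mass of meltwater, i.e. equal mass of ice lost.
Ice mass of Ostis: 1.520×10^15 kg; ice mass of Korik: 3.044×10^17 kg.
Fraction required = 1.520×10^15 / 3.044×10^17 = 4.99×10^-3 → 0.499 %.

≈ 0.499 %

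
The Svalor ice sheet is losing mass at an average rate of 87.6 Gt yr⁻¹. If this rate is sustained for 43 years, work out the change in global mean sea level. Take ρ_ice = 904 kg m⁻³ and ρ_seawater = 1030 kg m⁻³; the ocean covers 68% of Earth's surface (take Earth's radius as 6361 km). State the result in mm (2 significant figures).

≈ 11 mm

Total mass lost = 87.6 Gt/yr × 43 yr = 3767 Gt = 3.767×10^15 kg.
ρ_w = 1030 kg m⁻³, so water volume = 3.767×10^15 / 1030 = 3.657×10^12 m³.
Δh = 3.657×10^12 / 3.46×10^14 = 0.0106 m = 11 mm.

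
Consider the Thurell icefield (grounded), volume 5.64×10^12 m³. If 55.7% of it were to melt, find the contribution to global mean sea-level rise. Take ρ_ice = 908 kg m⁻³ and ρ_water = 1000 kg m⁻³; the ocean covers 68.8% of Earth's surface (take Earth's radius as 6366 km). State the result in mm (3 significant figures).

≈ 8.14 mm

Thurell: 0.557 × 5.64×10^12 m³ × (908/1000) = 2.852×10^12 m³ of water.
Spread over 3.50×10^14 m² of ocean, Δh = 2.852×10^12 / 3.50×10^14 = 8.14×10^-3 m = 8.14 mm.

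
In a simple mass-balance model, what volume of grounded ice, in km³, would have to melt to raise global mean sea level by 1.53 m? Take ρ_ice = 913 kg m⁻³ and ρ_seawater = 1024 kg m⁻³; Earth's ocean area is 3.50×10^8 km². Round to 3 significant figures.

≈ 6.01×10^5 km³

Required water volume = Δh × A = 1.53 m × 3.50×10^14 m² = 5.355×10^14 m³ = 5.355×10^5 km³.
Ice volume = water volume × ρ_w/ρ_ice = 5.355×10^5 × 1024/913 = 6.01×10^5 km³.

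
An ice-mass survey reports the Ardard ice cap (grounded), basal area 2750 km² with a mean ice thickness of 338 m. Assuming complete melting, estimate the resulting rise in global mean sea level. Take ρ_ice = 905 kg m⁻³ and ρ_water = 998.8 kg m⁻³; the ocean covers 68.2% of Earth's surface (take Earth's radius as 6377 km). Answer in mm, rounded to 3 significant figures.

Ardard: ice volume = 2750 km² × 338 m = 929.5 km³; 929.5 × (905/998.8) = 842.2 km³ of water.
Spread over 3.49×10^14 m² of ocean, Δh = 8.422×10^11 / 3.49×10^14 = 2.42×10^-3 m = 2.42 mm.

≈ 2.42 mm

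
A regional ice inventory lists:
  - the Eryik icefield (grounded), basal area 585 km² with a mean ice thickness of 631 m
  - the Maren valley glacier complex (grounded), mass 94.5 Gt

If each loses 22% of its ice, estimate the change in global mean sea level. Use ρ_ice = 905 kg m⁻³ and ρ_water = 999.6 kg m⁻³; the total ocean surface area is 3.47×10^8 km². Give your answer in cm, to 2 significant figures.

≈ 0.027 cm

Eryik: ice volume = 585 km² × 631 m = 369.1 km³; 0.22 × 369.1 × (905/999.6) = 73.52 km³ of water.
Maren: 0.22 × 94.5 Gt = 2.079×10^13 kg; dividing by ρ_w = 999.6 kg m⁻³ gives 2.080×10^10 m³ of water.
Total added water ≈ 9.432×10^10 m³ over 3.47×10^14 m² → Δh = 2.72×10^-4 m = 0.027 cm.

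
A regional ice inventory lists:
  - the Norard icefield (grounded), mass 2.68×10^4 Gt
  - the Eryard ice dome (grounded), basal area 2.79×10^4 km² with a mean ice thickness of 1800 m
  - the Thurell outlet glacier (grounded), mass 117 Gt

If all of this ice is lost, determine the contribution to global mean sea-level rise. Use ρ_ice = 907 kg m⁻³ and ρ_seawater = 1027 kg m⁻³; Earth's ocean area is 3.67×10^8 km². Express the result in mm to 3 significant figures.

Norard: 2.68×10^4 Gt = 2.680×10^16 kg; dividing by ρ_w = 1027 kg m⁻³ gives 2.610×10^13 m³ of water.
Eryard: ice volume = 2.79×10^4 km² × 1800 m = 5.022×10^4 km³; 5.022×10^4 × (907/1027) = 4.435×10^4 km³ of water.
Thurell: 117 Gt = 1.170×10^14 kg; dividing by ρ_w = 1027 kg m⁻³ gives 1.139×10^11 m³ of water.
Total added water ≈ 7.056×10^13 m³ over 3.67×10^14 m² → Δh = 0.192 m = 192 mm.

≈ 192 mm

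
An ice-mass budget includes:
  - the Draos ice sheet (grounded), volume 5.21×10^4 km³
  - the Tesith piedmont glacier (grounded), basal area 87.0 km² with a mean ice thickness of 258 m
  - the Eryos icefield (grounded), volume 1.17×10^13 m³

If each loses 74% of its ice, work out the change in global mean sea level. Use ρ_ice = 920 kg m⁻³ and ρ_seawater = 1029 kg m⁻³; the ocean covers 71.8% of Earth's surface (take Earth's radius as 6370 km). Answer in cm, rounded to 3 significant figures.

≈ 11.5 cm

Draos: 0.74 × 5.21×10^4 km³ × (920/1029) = 3.447×10^4 km³ of water.
Tesith: ice volume = 87.0 km² × 258 m = 22.45 km³; 0.74 × 22.45 × (920/1029) = 14.85 km³ of water.
Eryos: 0.74 × 1.17×10^13 m³ × (920/1029) = 7.741×10^12 m³ of water.
Total added water ≈ 4.223×10^13 m³ over 3.66×10^14 m² → Δh = 0.115 m = 11.5 cm.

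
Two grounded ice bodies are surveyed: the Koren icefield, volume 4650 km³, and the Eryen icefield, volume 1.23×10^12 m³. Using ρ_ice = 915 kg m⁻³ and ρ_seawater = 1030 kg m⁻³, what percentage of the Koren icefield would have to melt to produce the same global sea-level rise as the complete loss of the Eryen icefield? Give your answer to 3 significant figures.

≈ 26.5 %

Equal sea-level rise means equal mass of meltwater, i.e. equal mass of ice lost.
Ice mass of Eryen: 1.125×10^15 kg; ice mass of Koren: 4.255×10^15 kg.
Fraction required = 1.125×10^15 / 4.255×10^15 = 0.265 → 26.5 %.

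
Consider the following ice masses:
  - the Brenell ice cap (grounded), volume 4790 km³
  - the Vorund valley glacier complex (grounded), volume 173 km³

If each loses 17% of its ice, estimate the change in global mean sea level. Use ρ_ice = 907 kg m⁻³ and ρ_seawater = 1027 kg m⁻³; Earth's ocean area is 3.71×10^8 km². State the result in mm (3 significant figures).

≈ 2.01 mm

Brenell: 0.17 × 4790 km³ × (907/1027) = 719.2 km³ of water.
Vorund: 0.17 × 173 km³ × (907/1027) = 25.97 km³ of water.
Total added water ≈ 7.451×10^11 m³ over 3.71×10^14 m² → Δh = 2.01×10^-3 m = 2.01 mm.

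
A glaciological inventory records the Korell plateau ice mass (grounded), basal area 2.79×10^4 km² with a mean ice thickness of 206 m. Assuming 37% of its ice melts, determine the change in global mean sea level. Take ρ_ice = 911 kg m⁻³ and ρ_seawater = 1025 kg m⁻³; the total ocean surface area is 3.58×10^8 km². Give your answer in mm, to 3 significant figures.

≈ 5.28 mm

Korell: ice volume = 2.79×10^4 km² × 206 m = 5747 km³; 0.37 × 5747 × (911/1025) = 1890 km³ of water.
Spread over 3.58×10^14 m² of ocean, Δh = 1.890×10^12 / 3.58×10^14 = 5.28×10^-3 m = 5.28 mm.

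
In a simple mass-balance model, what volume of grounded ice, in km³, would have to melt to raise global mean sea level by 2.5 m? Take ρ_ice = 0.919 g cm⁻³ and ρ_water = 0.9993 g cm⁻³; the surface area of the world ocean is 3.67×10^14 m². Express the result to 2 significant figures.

Required water volume = Δh × A = 2.5 m × 3.67×10^14 m² = 9.175×10^14 m³ = 9.175×10^5 km³.
Ice volume = water volume × ρ_w/ρ_ice = 9.175×10^5 × 999.3/919 = 1.0×10^6 km³.

≈ 1.0×10^6 km³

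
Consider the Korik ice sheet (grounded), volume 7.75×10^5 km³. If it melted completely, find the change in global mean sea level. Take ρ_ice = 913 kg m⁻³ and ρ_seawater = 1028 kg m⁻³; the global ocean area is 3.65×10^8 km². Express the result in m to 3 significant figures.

≈ 1.89 m

Korik: 7.75×10^5 km³ × (913/1028) = 6.883×10^5 km³ of water.
Spread over 3.65×10^14 m² of ocean, Δh = 6.883×10^14 / 3.65×10^14 = 1.89 m.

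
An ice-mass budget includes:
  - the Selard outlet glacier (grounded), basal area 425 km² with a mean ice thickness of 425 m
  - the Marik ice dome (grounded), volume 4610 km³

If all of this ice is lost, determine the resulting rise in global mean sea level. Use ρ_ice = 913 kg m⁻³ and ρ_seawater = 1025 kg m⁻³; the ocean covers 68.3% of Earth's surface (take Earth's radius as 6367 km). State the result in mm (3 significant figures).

≈ 12.3 mm

Selard: ice volume = 425 km² × 425 m = 180.6 km³; 180.6 × (913/1025) = 160.9 km³ of water.
Marik: 4610 km³ × (913/1025) = 4106 km³ of water.
Total added water ≈ 4.267×10^12 m³ over 3.48×10^14 m² → Δh = 0.0123 m = 12.3 mm.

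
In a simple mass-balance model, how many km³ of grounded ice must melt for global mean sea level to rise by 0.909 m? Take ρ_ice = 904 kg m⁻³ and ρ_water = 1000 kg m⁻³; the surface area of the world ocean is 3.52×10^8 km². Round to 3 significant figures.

Required water volume = Δh × A = 0.909 m × 3.52×10^14 m² = 3.200×10^14 m³ = 3.200×10^5 km³.
Ice volume = water volume × ρ_w/ρ_ice = 3.200×10^5 × 1000/904 = 3.54×10^5 km³.

≈ 3.54×10^5 km³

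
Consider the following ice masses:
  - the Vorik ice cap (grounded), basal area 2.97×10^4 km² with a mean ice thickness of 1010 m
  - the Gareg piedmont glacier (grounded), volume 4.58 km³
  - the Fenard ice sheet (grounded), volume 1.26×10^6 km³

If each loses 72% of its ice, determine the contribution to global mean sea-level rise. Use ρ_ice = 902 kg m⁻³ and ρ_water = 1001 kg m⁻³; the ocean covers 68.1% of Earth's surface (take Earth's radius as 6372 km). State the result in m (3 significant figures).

Vorik: ice volume = 2.97×10^4 km² × 1010 m = 3.000×10^4 km³; 0.72 × 3.000×10^4 × (902/1001) = 1.946×10^4 km³ of water.
Gareg: 0.72 × 4.58 km³ × (902/1001) = 2.971 km³ of water.
Fenard: 0.72 × 1.26×10^6 km³ × (902/1001) = 8.175×10^5 km³ of water.
Total added water ≈ 8.369×10^14 m³ over 3.47×10^14 m² → Δh = 2.41 m.

≈ 2.41 m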